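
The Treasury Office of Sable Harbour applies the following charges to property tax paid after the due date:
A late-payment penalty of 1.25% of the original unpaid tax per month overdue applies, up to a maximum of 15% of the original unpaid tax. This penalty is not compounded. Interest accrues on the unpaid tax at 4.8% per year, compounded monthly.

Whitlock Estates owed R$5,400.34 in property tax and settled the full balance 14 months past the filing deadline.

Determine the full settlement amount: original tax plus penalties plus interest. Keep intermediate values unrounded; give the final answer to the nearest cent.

Penalty (uncapped): 14 × 1.25% × R$5,400.34 = R$945.06…; cap = 15% × R$5,400.34 = R$810.05… → penalty = R$810.05…
Interest (4.8%/yr ÷ 12 = 0.4%/month): R$5,400.34 × ((1 + 0.004)^14 − 1) = R$310.4091…
Total = R$5,400.34 + R$810.0510 + R$310.4091… = R$6,520.80

R$6,520.80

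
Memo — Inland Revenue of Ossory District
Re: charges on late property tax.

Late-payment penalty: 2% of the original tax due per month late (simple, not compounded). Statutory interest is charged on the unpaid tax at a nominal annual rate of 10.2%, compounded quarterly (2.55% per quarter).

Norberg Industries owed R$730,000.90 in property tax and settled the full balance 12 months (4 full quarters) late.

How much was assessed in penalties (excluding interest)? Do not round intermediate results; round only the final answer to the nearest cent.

Late-payment penalty: 12 × 2% × R$730,000.90 = R$175,200.22…

R$175,200.22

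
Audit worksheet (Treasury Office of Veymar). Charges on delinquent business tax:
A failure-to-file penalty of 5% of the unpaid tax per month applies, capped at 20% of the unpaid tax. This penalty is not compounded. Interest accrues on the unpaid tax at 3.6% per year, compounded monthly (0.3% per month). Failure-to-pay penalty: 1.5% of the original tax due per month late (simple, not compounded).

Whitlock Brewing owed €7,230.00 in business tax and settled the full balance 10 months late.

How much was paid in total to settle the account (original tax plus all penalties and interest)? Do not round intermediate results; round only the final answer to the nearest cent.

€9,980.35

Failure-to-file: 10 × 5% × €7,230.00 = €3,615.00, capped at 20% × €7,230.00 = €1,446.00
Failure-to-pay penalty: 10 × 1.5% × €7,230.00 = €1,084.50
Interest: €7,230.00 × ((1 + 0.003)^10 − 1) = €7,230.00 × 0.0304083… = €219.8517…
Total = €7,230.00 + €2,530.5000 + €219.8517… = €9,980.35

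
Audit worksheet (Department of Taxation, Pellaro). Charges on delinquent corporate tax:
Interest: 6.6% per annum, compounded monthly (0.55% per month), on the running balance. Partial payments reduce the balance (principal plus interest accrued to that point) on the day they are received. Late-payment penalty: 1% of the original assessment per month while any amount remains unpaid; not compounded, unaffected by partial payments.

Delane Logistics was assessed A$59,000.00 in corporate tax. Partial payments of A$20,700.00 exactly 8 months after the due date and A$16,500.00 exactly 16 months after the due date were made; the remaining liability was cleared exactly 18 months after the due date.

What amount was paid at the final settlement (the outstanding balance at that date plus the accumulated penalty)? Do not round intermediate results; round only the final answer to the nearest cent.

A$37,193.15

Balance at month 8: A$59,000.0000 × (1 + 0.0055)^8 = A$61,646.5265…
After A$20,700.00 payment: A$61,646.5265… − A$20,700.00 = A$40,946.5265…
Balance at month 16: A$40,946.5265… × (1 + 0.0055)^8 = A$42,783.2395…
After A$16,500.00 payment: A$42,783.2395… − A$16,500.00 = A$26,283.2395…
Balance at month 18: A$26,283.2395… × (1 + 0.0055)^2 = A$26,573.1502…
Penalty: 18 × 1% × A$59,000.00 = A$10,620.00
Final settlement = outstanding balance + penalty = A$26,573.1502… + A$10,620.00 = A$37,193.15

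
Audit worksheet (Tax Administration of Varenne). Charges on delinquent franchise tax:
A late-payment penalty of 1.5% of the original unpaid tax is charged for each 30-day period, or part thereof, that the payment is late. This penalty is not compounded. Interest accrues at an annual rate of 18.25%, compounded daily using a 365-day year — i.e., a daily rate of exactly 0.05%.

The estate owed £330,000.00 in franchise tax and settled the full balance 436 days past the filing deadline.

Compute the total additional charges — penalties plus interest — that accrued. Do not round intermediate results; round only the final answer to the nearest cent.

Penalty periods: ⌈436/30⌉ = 15; penalty = 15 × 1.5% × £330,000.00 = £74,250.00
Interest: £330,000.00 × ((1 + 0.0005)^436 − 1) = £330,000.00 × 0.24351932… = £80,361.3745…
Penalties + interest = £74,250.0000 + £80,361.3745… = £154,611.37

£154,611.37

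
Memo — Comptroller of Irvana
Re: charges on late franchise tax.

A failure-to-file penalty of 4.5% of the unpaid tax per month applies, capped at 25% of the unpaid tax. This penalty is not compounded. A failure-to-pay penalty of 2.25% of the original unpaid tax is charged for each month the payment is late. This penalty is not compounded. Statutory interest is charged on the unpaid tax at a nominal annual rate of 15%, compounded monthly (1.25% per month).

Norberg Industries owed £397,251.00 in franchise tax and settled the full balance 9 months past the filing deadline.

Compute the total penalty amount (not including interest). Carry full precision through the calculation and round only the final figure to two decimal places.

Failure-to-file: 9 × 4.5% × £397,251.00 = £160,886.66…, capped at 25% × £397,251.00 = £99,312.75
Failure-to-pay penalty = 2.25% × £397,251.00 × 9 mo = £80,443.33…
Total penalty = £99,312.75 + £80,443.33… = £179,756.08

£179,756.08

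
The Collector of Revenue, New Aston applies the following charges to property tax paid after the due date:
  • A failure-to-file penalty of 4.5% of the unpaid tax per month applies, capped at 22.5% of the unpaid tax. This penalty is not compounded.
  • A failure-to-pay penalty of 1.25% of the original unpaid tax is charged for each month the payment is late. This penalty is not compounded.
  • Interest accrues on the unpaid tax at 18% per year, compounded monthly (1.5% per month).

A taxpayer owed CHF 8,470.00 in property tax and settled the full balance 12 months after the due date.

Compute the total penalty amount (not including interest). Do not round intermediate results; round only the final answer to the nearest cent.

Failure-to-file: 12 × 4.5% × CHF 8,470.00 = CHF 4,573.80, capped at 22.5% × CHF 8,470.00 = CHF 1,905.75
Failure-to-pay penalty: 12 × 1.25% × CHF 8,470.00 = CHF 1,270.50
Total penalty = CHF 1,905.75 + CHF 1,270.50 = CHF 3,176.25

CHF 3,176.25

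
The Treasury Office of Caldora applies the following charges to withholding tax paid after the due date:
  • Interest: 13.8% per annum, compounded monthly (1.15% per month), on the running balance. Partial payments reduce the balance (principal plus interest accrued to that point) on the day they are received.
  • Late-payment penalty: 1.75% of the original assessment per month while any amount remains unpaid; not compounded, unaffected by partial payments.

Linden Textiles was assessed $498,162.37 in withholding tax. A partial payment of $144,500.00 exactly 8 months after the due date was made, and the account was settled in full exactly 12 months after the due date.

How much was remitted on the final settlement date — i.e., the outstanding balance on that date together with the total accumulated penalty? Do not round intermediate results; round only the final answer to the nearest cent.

$524,779.62

Balance at month 8: $498,162.3700 × (1 + 0.0115)^8 = $545,881.0468…
After $144,500.00 payment: $545,881.0468… − $144,500.00 = $401,381.0468…
Balance at month 12: $401,381.0468… × (1 + 0.0115)^4 = $420,165.5197…
Penalty: 12 × 1.75% × $498,162.37 = $104,614.10…
Final settlement = outstanding balance + penalty = $420,165.5197… + $104,614.10… = $524,779.62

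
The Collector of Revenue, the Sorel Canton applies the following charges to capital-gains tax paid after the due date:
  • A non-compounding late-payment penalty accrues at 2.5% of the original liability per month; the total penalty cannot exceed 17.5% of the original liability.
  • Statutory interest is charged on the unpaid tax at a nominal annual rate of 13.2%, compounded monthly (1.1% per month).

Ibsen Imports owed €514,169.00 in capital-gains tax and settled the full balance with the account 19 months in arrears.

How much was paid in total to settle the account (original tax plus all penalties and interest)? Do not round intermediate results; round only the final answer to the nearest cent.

€722,941.88

Penalty (uncapped): 19 × 2.5% × €514,169.00 = €244,230.28…; cap = 17.5% × €514,169.00 = €89,979.58… → penalty = €89,979.58…
Interest: €514,169.00 × ((1 + 0.011)^19 − 1) = €514,169.00 × 0.2310394… = €118,793.3020…
Total = €514,169.00 + €89,979.5750 + €118,793.3020… = €722,941.88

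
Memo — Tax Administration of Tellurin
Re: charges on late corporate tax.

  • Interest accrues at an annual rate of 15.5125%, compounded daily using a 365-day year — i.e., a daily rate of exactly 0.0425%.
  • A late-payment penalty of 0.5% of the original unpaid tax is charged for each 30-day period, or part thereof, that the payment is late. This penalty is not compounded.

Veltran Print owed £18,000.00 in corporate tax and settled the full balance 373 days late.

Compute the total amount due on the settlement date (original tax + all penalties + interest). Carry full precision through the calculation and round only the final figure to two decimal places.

£22,261.35

Penalty periods: ⌈373/30⌉ = 13; penalty = 13 × 0.5% × £18,000.00 = £1,170.00
Interest: £18,000.00 × ((1 + 0.000425)^373 − 1) = £18,000.00 × 0.17174176… = £3,091.3516…
Total = £18,000.00 + £1,170.0000 + £3,091.3516… = £22,261.35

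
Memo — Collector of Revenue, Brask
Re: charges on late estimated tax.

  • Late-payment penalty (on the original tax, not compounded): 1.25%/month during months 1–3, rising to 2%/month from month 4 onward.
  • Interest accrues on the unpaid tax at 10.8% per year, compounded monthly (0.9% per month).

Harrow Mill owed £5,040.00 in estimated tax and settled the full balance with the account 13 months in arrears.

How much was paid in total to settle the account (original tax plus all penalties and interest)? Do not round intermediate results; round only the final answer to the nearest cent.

Penalty, months 1–3: 3 × 1.25% × £5,040.00 = £189.00
Penalty, months 4–13: 10 × 2% × £5,040.00 = £1,008.00
Interest: £5,040.00 × ((1 + 0.009)^13 − 1) = £5,040.00 × 0.1235313… = £622.5976…
Total = £5,040.00 + £1,197.0000 + £622.5976… = £6,859.60

£6,859.60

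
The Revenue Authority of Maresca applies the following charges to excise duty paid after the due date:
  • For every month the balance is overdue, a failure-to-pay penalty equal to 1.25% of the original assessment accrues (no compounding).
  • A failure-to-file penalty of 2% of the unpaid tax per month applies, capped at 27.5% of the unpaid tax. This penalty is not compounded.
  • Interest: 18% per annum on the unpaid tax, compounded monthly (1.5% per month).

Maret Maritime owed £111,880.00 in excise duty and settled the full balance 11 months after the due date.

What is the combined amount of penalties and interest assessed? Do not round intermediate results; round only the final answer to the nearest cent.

Failure-to-file: 11 × 2% × £111,880.00 = £24,613.60 (under the 27.5% cap)
Failure-to-pay penalty = 1.25% × £111,880.00 × 11 mo = £15,383.50
Interest: £111,880.00 × ((1 + 0.015)^11 − 1) = £111,880.00 × 0.1779489… = £19,908.9271…
Penalties + interest = £39,997.1000 + £19,908.9271… = £59,906.03

£59,906.03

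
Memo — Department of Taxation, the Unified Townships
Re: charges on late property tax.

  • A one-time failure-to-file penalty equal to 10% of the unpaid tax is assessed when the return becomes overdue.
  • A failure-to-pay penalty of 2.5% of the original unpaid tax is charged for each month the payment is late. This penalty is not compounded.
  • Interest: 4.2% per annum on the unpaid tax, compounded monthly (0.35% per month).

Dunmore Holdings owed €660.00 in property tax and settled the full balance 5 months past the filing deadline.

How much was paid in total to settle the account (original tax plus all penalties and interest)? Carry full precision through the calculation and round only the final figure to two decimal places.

€820.13

Failure-to-file penalty: 10% × €660.00 = €66.00
Failure-to-pay penalty = 2.5% × €660.00 × 5 mo = €82.50
Interest: €660.00 × ((1 + 0.0035)^5 − 1) = €660.00 × 0.0176229… = €11.6311…
Total = €660.00 + €148.5000 + €11.6311… = €820.13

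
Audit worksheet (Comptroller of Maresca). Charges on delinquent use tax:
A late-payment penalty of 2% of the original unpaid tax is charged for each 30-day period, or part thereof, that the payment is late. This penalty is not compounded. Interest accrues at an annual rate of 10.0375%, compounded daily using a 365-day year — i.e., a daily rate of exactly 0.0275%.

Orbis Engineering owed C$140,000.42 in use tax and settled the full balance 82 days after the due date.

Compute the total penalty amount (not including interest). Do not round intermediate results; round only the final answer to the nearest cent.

Penalty periods: ⌈82/30⌉ = 3; penalty = 3 × 2% × C$140,000.42 = C$8,400.03…

C$8,400.03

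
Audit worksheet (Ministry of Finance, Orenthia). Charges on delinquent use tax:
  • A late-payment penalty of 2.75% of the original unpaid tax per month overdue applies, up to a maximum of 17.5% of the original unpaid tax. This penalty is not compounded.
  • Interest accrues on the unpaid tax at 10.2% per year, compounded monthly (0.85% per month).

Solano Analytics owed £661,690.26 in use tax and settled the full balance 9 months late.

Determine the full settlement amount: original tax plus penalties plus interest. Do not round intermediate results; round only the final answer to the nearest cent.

Penalty (uncapped): 9 × 2.75% × £661,690.26 = £163,768.34…; cap = 17.5% × £661,690.26 = £115,795.80… → penalty = £115,795.80…
Interest: £661,690.26 × ((1 + 0.0085)^9 − 1) = £661,690.26 × 0.0791532… = £52,374.9345…
Total = £661,690.26 + £115,795.7955 + £52,374.9345… = £829,860.99

£829,860.99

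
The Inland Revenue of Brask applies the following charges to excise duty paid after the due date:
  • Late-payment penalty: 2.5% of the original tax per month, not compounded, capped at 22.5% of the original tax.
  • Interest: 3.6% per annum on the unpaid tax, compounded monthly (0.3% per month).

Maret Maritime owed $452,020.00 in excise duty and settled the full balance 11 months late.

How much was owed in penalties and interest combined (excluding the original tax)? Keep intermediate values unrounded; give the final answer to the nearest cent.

Penalty (uncapped): 11 × 2.5% × $452,020.00 = $124,305.50; cap = 22.5% × $452,020.00 = $101,704.50 → penalty = $101,704.50
Interest: $452,020.00 × ((1 + 0.003)^11 − 1) = $452,020.00 × 0.0334995… = $15,142.4358…
Penalties + interest = $101,704.5000 + $15,142.4358… = $116,846.94

$116,846.94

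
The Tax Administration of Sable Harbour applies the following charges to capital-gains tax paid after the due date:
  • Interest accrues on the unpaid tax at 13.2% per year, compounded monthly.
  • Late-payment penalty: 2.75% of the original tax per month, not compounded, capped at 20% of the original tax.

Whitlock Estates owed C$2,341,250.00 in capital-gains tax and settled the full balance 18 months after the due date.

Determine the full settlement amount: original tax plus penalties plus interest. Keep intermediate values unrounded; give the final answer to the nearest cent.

Penalty (uncapped): 18 × 2.75% × C$2,341,250.00 = C$1,158,918.75; cap = 20% × C$2,341,250.00 = C$468,250.00 → penalty = C$468,250.00
Interest (13.2%/yr ÷ 12 = 1.1%/month): C$2,341,250.00 × ((1 + 0.011)^18 − 1) = C$509,562.0841…
Total = C$2,341,250.00 + C$468,250.0000 + C$509,562.0841… = C$3,319,062.08

C$3,319,062.08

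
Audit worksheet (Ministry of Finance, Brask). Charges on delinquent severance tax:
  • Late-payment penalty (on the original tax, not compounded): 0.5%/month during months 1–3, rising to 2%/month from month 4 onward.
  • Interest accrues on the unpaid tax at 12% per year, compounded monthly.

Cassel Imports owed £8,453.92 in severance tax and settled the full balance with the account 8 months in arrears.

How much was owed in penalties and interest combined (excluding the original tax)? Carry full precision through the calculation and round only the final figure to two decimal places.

Penalty, months 1–3: 3 × 0.5% × £8,453.92 = £126.81…
Penalty, months 4–8: 5 × 2% × £8,453.92 = £845.39…
Interest (12%/yr ÷ 12 = 1%/month): £8,453.92 × ((1 + 0.01)^8 − 1) = £700.4640…
Penalties + interest = £972.2008 + £700.4640… = £1,672.66

£1,672.66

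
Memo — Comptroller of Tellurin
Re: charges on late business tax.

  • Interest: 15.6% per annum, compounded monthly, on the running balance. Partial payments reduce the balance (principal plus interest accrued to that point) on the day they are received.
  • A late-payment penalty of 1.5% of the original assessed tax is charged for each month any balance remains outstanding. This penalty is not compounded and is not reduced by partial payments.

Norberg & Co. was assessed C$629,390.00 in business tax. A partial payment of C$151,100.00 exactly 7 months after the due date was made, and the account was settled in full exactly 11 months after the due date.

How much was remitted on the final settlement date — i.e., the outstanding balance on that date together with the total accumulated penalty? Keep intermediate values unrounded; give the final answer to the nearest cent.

Monthly rate = 15.6% ÷ 12 = 1.3%
Balance at month 7: C$629,390.0000 × (1 + 0.013)^7 = C$688,947.2261…
After C$151,100.00 payment: C$688,947.2261… − C$151,100.00 = C$537,847.2261…
Balance at month 11: C$537,847.2261… × (1 + 0.013)^4 = C$566,365.4010…
Penalty: 11 × 1.5% × C$629,390.00 = C$103,849.35
Final settlement = outstanding balance + penalty = C$566,365.4010… + C$103,849.35 = C$670,214.75

C$670,214.75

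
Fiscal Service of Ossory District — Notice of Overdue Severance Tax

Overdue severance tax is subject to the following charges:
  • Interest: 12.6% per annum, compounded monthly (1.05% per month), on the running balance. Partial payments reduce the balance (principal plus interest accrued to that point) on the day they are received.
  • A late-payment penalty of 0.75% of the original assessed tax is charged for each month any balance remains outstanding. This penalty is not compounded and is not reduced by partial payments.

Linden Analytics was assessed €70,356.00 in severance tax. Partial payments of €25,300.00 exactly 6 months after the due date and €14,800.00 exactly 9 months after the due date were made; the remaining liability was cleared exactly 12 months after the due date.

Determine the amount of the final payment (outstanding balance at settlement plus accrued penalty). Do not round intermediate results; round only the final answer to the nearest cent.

Balance at month 6: €70,356.0000 × (1 + 0.0105)^6 = €74,906.4210…
After €25,300.00 payment: €74,906.4210… − €25,300.00 = €49,606.4210…
Balance at month 9: €49,606.4210… × (1 + 0.0105)^3 = €51,185.4880…
After €14,800.00 payment: €51,185.4880… − €14,800.00 = €36,385.4880…
Balance at month 12: €36,385.4880… × (1 + 0.0105)^3 = €37,543.7075…
Penalty: 12 × 0.75% × €70,356.00 = €6,332.04
Final settlement = outstanding balance + penalty = €37,543.7075… + €6,332.04 = €43,875.75

€43,875.75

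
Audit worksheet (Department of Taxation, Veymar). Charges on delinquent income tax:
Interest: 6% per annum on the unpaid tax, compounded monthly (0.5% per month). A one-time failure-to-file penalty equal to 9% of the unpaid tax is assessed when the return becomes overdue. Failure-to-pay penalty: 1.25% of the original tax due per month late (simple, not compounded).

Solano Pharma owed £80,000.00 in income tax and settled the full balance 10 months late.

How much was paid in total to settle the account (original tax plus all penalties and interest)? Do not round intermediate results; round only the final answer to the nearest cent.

Failure-to-file penalty: 9% × £80,000.00 = £7,200.00
Failure-to-pay penalty = 1.25% × £80,000.00 × 10 mo = £10,000.00
Interest: £80,000.00 × ((1 + 0.005)^10 − 1) = £80,000.00 × 0.0511401… = £4,091.2106…
Total = £80,000.00 + £17,200.0000 + £4,091.2106… = £101,291.21

£101,291.21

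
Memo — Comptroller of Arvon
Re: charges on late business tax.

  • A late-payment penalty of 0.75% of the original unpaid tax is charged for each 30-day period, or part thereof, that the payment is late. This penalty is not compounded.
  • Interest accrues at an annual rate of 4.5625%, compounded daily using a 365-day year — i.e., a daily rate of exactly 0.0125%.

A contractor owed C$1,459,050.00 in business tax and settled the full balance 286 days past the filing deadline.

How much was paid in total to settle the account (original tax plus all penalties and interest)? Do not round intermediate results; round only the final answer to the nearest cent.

C$1,621,580.00

Penalty periods: ⌈286/30⌉ = 10; penalty = 10 × 0.75% × C$1,459,050.00 = C$109,428.75
Interest: C$1,459,050.00 × ((1 + 0.000125)^286 − 1) = C$1,459,050.00 × 0.03639440… = C$53,101.2485…
Total = C$1,459,050.00 + C$109,428.7500 + C$53,101.2485… = C$1,621,580.00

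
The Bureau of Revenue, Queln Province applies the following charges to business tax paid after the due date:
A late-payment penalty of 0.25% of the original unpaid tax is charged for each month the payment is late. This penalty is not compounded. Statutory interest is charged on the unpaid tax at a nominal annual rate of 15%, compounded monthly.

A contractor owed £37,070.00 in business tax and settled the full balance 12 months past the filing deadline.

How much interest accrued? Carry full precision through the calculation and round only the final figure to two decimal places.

Interest (15%/yr ÷ 12 = 1.25%/month): £37,070.00 × ((1 + 0.0125)^12 − 1) = £5,959.1700…

£5,959.17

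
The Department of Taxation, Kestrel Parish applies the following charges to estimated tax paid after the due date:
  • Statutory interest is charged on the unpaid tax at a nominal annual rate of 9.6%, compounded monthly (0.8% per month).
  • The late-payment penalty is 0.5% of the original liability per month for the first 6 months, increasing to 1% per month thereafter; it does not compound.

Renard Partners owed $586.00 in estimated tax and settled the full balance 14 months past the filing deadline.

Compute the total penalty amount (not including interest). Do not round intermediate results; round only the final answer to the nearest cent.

Penalty, months 1–6: 6 × 0.5% × $586.00 = $17.58
Penalty, months 7–14: 8 × 1% × $586.00 = $46.88
Total penalty = $17.58 + $46.88 = $64.46

$64.46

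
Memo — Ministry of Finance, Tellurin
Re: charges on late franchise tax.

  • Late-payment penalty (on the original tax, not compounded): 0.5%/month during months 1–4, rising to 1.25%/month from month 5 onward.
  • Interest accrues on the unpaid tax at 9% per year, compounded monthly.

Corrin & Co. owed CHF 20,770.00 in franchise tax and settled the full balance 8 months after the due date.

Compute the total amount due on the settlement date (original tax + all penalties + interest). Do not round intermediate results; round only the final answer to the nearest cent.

CHF 23,503.31

Penalty, months 1–4: 4 × 0.5% × CHF 20,770.00 = CHF 415.40
Penalty, months 5–8: 4 × 1.25% × CHF 20,770.00 = CHF 1,038.50
Interest (9%/yr ÷ 12 = 0.75%/month): CHF 20,770.00 × ((1 + 0.0075)^8 − 1) = CHF 1,279.4081…
Total = CHF 20,770.00 + CHF 1,453.9000 + CHF 1,279.4081… = CHF 23,503.31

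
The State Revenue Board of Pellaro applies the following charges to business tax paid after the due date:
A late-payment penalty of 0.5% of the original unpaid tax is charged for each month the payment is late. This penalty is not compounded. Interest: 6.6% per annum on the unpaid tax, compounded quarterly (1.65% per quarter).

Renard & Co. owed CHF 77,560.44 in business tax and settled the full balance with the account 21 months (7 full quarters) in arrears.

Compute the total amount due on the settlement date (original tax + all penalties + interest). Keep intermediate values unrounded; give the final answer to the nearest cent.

CHF 95,118.35

Late-payment penalty: 21 × 0.5% × CHF 77,560.44 = CHF 8,143.85…
Interest: CHF 77,560.44 × ((1 + 0.0165)^7 − 1) = CHF 77,560.44 × 0.1213771… = CHF 9,414.0608…
Total = CHF 77,560.44 + CHF 8,143.8462 + CHF 9,414.0608… = CHF 95,118.35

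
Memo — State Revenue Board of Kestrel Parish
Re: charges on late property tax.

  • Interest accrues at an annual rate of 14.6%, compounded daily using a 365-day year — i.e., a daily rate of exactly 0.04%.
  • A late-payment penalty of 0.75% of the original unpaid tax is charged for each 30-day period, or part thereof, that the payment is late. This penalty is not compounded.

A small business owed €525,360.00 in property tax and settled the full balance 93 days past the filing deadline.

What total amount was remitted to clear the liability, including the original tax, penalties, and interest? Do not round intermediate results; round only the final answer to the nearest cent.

€561,028.19

Penalty periods: ⌈93/30⌉ = 4; penalty = 4 × 0.75% × €525,360.00 = €15,760.80
Interest: €525,360.00 × ((1 + 0.0004)^93 − 1) = €525,360.00 × 0.03789286… = €19,907.3931…
Total = €525,360.00 + €15,760.8000 + €19,907.3931… = €561,028.19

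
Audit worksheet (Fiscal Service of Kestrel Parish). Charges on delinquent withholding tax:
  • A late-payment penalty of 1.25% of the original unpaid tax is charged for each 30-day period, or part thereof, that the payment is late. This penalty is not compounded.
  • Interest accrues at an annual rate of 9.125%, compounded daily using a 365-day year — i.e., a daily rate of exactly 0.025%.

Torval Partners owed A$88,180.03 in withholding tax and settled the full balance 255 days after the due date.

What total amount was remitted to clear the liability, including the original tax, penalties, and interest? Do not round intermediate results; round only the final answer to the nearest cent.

Penalty periods: ⌈255/30⌉ = 9; penalty = 9 × 1.25% × A$88,180.03 = A$9,920.25…
Interest: A$88,180.03 × ((1 + 0.00025)^255 − 1) = A$88,180.03 × 0.06581742… = A$5,803.7818…
Total = A$88,180.03 + A$9,920.2534… + A$5,803.7818… = A$103,904.07

A$103,904.07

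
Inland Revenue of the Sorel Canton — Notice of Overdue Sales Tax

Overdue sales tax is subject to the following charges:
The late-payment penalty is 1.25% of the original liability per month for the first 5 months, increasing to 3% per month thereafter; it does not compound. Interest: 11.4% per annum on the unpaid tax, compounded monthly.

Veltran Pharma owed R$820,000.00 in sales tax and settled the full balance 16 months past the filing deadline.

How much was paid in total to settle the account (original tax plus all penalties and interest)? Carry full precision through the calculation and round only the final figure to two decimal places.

R$1,275,776.74

Penalty, months 1–5: 5 × 1.25% × R$820,000.00 = R$51,250.00
Penalty, months 6–16: 11 × 3% × R$820,000.00 = R$270,600.00
Interest (11.4%/yr ÷ 12 = 0.95%/month): R$820,000.00 × ((1 + 0.0095)^16 − 1) = R$133,926.7443…
Total = R$820,000.00 + R$321,850.0000 + R$133,926.7443… = R$1,275,776.74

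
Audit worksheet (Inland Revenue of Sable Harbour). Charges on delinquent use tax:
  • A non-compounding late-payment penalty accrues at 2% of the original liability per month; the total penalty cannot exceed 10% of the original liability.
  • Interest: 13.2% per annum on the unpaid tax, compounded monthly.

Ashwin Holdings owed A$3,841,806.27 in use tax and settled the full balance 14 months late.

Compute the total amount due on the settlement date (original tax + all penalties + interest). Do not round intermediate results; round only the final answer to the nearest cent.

Penalty (uncapped): 14 × 2% × A$3,841,806.27 = A$1,075,705.76…; cap = 10% × A$3,841,806.27 = A$384,180.63… → penalty = A$384,180.63…
Interest (13.2%/yr ÷ 12 = 1.1%/month): A$3,841,806.27 × ((1 + 0.011)^14 − 1) = A$635,859.1516…
Total = A$3,841,806.27 + A$384,180.6270 + A$635,859.1516… = A$4,861,846.05

A$4,861,846.05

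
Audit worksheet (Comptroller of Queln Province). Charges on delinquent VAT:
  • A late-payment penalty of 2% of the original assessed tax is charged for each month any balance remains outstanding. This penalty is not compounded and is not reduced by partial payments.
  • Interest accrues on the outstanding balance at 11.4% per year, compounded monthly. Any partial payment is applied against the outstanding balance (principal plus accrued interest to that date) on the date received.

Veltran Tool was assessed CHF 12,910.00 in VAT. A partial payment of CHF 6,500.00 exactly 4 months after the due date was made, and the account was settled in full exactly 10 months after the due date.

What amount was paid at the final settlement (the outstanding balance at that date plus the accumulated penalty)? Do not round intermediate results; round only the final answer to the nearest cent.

CHF 9,892.82

Monthly rate = 11.4% ÷ 12 = 0.95%
Balance at month 4: CHF 12,910.0000 × (1 + 0.0095)^4 = CHF 13,407.6151…
After CHF 6,500.00 payment: CHF 13,407.6151… − CHF 6,500.00 = CHF 6,907.6151…
Balance at month 10: CHF 6,907.6151… × (1 + 0.0095)^6 = CHF 7,310.8197…
Penalty: 10 × 2% × CHF 12,910.00 = CHF 2,582.00
Final settlement = outstanding balance + penalty = CHF 7,310.8197… + CHF 2,582.00 = CHF 9,892.82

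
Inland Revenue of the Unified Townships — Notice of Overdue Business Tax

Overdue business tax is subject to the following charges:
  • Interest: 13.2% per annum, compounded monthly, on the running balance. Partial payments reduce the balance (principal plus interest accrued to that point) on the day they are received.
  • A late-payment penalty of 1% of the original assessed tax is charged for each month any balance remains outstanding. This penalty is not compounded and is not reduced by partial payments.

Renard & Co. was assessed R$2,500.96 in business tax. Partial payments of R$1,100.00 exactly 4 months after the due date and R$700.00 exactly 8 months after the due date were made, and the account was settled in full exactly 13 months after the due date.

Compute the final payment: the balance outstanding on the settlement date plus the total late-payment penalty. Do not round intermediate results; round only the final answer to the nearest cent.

R$1,255.13

Monthly rate = 13.2% ÷ 12 = 1.1%
Balance at month 4: R$2,500.9600 × (1 + 0.011)^4 = R$2,612.8313…
After R$1,100.00 payment: R$2,612.8313… − R$1,100.00 = R$1,512.8313…
Balance at month 8: R$1,512.8313… × (1 + 0.011)^4 = R$1,580.5023…
After R$700.00 payment: R$1,580.5023… − R$700.00 = R$880.5023…
Balance at month 13: R$880.5023… × (1 + 0.011)^5 = R$930.0071…
Penalty: 13 × 1% × R$2,500.96 = R$325.12…
Final settlement = outstanding balance + penalty = R$930.0071… + R$325.12… = R$1,255.13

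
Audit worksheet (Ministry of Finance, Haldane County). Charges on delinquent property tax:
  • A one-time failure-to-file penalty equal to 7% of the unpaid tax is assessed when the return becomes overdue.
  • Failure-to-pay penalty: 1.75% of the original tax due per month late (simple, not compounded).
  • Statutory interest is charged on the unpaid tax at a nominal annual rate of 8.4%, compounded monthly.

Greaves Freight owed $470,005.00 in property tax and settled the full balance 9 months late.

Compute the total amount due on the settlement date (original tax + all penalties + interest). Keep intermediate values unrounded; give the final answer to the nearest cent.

$607,384.23

Failure-to-file penalty: 7% × $470,005.00 = $32,900.35
Failure-to-pay penalty = 1.75% × $470,005.00 × 9 mo = $74,025.79…
Interest (8.4%/yr ÷ 12 = 0.7%/month): $470,005.00 × ((1 + 0.007)^9 − 1) = $30,453.0888…
Total = $470,005.00 + $106,926.1375 + $30,453.0888… = $607,384.23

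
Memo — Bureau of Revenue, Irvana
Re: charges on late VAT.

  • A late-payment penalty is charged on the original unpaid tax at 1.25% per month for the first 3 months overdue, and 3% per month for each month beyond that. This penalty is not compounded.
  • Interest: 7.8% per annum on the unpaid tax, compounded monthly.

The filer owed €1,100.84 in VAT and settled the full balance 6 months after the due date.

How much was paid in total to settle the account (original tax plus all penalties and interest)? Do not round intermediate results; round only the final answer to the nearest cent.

€1,284.83

Penalty, months 1–3: 3 × 1.25% × €1,100.84 = €41.28…
Penalty, months 4–6: 3 × 3% × €1,100.84 = €99.08…
Interest (7.8%/yr ÷ 12 = 0.65%/month): €1,100.84 × ((1 + 0.0065)^6 − 1) = €43.6365…
Total = €1,100.84 + €140.3571 + €43.6365… = €1,284.83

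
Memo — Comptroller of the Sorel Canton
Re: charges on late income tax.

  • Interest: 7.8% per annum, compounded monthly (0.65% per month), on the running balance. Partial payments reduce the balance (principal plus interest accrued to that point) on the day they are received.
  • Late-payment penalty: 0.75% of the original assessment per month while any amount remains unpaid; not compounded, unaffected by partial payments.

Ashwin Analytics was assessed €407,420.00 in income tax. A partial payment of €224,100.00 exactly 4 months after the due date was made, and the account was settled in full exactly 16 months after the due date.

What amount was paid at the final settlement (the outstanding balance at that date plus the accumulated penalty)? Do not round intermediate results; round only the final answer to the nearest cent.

€258,593.26

Balance at month 4: €407,420.0000 × (1 + 0.0065)^4 = €418,116.6492…
After €224,100.00 payment: €418,116.6492… − €224,100.00 = €194,016.6492…
Balance at month 16: €194,016.6492… × (1 + 0.0065)^12 = €209,702.8585…
Penalty: 16 × 0.75% × €407,420.00 = €48,890.40
Final settlement = outstanding balance + penalty = €209,702.8585… + €48,890.40 = €258,593.26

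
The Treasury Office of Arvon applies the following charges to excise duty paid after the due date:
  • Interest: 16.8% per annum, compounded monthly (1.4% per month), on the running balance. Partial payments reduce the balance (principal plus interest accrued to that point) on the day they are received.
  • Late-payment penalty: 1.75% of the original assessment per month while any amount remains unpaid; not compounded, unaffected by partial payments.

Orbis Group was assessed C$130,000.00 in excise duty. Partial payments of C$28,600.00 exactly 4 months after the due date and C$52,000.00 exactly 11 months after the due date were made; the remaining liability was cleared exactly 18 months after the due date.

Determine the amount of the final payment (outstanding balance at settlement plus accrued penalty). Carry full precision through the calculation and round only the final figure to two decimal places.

C$115,854.92

Balance at month 4: C$130,000.0000 × (1 + 0.014)^4 = C$137,434.3119…
After C$28,600.00 payment: C$137,434.3119… − C$28,600.00 = C$108,834.3119…
Balance at month 11: C$108,834.3119… × (1 + 0.014)^7 = C$119,958.6365…
After C$52,000.00 payment: C$119,958.6365… − C$52,000.00 = C$67,958.6365…
Balance at month 18: C$67,958.6365… × (1 + 0.014)^7 = C$74,904.9195…
Penalty: 18 × 1.75% × C$130,000.00 = C$40,950.00
Final settlement = outstanding balance + penalty = C$74,904.9195… + C$40,950.00 = C$115,854.92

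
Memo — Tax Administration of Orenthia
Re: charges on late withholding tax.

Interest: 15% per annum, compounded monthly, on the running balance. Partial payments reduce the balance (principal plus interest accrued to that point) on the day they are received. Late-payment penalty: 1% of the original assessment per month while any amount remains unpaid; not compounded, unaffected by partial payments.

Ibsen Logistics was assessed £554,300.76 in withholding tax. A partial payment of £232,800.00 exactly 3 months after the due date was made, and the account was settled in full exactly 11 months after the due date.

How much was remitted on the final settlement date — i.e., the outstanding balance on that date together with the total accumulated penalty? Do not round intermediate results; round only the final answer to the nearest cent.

£439,312.53

Monthly rate = 15% ÷ 12 = 1.25%
Balance at month 3: £554,300.7600 × (1 + 0.0125)^3 = £575,347.9496…
After £232,800.00 payment: £575,347.9496… − £232,800.00 = £342,547.9496…
Balance at month 11: £342,547.9496… × (1 + 0.0125)^8 = £378,339.4493…
Penalty: 11 × 1% × £554,300.76 = £60,973.08…
Final settlement = outstanding balance + penalty = £378,339.4493… + £60,973.08… = £439,312.53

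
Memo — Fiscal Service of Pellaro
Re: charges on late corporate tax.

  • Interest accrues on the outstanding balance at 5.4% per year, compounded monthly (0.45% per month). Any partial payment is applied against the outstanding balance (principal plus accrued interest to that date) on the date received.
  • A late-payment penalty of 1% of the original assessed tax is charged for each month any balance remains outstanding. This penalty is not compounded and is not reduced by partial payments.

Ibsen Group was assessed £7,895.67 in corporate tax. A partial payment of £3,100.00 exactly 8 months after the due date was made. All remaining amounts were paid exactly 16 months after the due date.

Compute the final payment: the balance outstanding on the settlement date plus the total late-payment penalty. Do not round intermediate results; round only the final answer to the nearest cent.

Balance at month 8: £7,895.6700 × (1 + 0.0045)^8 = £8,184.4315…
After £3,100.00 payment: £8,184.4315… − £3,100.00 = £5,084.4315…
Balance at month 16: £5,084.4315… × (1 + 0.0045)^8 = £5,270.3800…
Penalty: 16 × 1% × £7,895.67 = £1,263.31…
Final settlement = outstanding balance + penalty = £5,270.3800… + £1,263.31… = £6,533.69

£6,533.69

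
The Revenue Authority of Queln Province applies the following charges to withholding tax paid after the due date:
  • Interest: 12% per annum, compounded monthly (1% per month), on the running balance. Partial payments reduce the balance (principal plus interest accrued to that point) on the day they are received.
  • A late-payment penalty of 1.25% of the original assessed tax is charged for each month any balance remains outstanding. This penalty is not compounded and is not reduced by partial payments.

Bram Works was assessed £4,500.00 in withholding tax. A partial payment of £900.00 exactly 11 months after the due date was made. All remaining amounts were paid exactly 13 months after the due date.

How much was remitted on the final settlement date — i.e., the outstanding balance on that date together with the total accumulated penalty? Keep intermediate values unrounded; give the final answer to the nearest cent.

Balance at month 11: £4,500.0000 × (1 + 0.01)^11 = £5,020.5076…
After £900.00 payment: £5,020.5076… − £900.00 = £4,120.5076…
Balance at month 13: £4,120.5076… × (1 + 0.01)^2 = £4,203.3298…
Penalty: 13 × 1.25% × £4,500.00 = £731.25
Final settlement = outstanding balance + penalty = £4,203.3298… + £731.25 = £4,934.58

£4,934.58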